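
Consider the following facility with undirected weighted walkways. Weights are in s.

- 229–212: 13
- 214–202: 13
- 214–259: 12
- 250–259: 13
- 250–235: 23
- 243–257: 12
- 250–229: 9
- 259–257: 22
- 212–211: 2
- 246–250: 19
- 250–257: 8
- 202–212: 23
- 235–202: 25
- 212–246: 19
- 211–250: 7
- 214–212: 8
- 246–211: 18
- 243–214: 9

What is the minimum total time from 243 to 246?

Shortest distances from 243:
243: 0
214: 9  (via 243)
257: 12  (via 243)
212: 17  (via 214)
211: 19  (via 212)
250: 20  (via 257)
259: 21  (via 214)
202: 22  (via 214)
229: 29  (via 250)
246: 36  (via 212)
Shortest route: 243–214–212–246 = 36 s.

36 s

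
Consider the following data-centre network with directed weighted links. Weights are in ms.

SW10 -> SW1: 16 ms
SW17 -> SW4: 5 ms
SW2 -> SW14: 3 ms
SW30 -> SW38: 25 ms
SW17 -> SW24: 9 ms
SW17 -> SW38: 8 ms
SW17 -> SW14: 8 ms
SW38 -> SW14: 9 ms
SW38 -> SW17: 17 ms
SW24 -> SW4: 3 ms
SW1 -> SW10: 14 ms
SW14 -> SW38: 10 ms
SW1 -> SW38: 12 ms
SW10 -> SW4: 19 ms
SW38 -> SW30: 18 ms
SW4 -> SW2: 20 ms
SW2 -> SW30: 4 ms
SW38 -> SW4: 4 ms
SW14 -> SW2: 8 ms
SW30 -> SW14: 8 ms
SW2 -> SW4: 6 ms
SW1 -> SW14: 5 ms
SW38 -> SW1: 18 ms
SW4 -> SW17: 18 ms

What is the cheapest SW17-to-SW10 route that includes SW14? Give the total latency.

Best SW17 to SW14: SW17 → SW14 costing 8
Shortest SW14→SW10: SW14 → SW38 → SW1 → SW10 = 42
Total via SW14: 8 + 42 = 50 ms.

50 ms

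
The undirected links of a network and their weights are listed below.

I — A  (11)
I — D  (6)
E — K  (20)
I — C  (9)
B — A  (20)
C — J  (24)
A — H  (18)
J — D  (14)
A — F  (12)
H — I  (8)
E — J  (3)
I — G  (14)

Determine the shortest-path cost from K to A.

Shortest distances from K:
K: 0
E: 20  (via K)
J: 23  (via E)
D: 37  (via J)
I: 43  (via D)
C: 47  (via J)
H: 51  (via I)
A: 54  (via I)
Shortest route: K → E → J → D → I → A = 54.

54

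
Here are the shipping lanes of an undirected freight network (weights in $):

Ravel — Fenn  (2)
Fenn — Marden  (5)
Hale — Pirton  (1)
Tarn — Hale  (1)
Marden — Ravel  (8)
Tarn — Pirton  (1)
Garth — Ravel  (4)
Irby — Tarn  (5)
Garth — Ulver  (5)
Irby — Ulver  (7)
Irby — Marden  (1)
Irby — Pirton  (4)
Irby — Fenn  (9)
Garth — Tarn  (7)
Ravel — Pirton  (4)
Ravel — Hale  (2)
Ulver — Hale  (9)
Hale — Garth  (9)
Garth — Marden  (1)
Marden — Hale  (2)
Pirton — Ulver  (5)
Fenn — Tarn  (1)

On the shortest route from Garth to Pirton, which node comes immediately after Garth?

Marden

Compare a few routes:
Garth → Marden → Irby → Pirton: 1+1+4 = 6
Garth → Marden → Hale → Pirton: 1+2+1 = 4
Garth → Marden → Hale → Tarn → Pirton: 1+2+1+1 = 5
The minimum is $4 via Garth → Marden → Hale → Pirton.
So from Garth the first move is to Marden.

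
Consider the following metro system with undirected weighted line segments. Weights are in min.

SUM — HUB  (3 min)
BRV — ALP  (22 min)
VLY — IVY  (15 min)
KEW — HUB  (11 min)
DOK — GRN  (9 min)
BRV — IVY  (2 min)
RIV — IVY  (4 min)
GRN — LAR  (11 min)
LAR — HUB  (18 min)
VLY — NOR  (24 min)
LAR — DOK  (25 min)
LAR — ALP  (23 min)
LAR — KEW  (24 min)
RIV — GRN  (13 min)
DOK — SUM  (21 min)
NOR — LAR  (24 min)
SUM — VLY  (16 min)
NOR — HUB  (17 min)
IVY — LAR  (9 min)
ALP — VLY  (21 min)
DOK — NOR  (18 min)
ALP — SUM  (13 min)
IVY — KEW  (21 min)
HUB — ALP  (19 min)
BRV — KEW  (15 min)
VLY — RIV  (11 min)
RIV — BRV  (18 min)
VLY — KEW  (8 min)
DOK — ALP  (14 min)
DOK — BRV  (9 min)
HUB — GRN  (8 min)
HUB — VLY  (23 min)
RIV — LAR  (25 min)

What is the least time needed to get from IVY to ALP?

24 min

Candidate routes:
IVY - LAR - ALP: 9+23 = 32
IVY - BRV - ALP: 2+22 = 24
IVY - BRV - DOK - ALP: 2+9+14 = 25
The minimum is 24 min via IVY - BRV - ALP.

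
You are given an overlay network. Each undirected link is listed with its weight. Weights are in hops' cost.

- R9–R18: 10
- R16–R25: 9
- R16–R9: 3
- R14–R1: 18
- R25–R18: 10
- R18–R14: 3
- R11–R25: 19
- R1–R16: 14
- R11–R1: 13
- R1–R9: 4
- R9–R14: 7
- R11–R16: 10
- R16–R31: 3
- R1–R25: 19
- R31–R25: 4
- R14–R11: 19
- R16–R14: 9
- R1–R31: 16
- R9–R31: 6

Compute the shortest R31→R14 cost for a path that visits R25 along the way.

17 hops' cost

Shortest R31→R25: R31 → R25 = 4
Shortest R25→R14: R25 → R18 → R14 = 13
Total via R25: 4 + 13 = 17 hops' cost.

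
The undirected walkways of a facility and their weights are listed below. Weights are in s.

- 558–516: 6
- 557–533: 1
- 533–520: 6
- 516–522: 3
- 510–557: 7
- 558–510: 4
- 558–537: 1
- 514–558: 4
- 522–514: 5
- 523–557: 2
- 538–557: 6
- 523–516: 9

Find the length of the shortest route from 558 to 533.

12 s

Candidate routes:
558 → 510 → 557 → 533: 4+7+1 = 12
558 → 516 → 523 → 557 → 533: 6+9+2+1 = 18
558 → 514 → 522 → 516 → 523 → 557 → 533: 4+5+3+9+2+1 = 24
Cheapest is 558 → 510 → 557 → 533 at 12 s.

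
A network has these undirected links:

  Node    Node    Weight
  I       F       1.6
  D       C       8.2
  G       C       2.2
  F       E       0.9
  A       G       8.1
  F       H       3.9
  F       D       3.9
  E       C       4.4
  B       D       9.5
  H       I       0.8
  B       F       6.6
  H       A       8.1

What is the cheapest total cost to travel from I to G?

9.1

Settle nodes by increasing distance from I:
I: 0
H: 0.8  (via I)
F: 1.6  (via I)
E: 2.5  (via F)
D: 5.5  (via F)
C: 6.9  (via E)
B: 8.2  (via F)
A: 8.9  (via H)
G: 9.1  (via C)
Shortest route: I–F–E–C–G = 9.1.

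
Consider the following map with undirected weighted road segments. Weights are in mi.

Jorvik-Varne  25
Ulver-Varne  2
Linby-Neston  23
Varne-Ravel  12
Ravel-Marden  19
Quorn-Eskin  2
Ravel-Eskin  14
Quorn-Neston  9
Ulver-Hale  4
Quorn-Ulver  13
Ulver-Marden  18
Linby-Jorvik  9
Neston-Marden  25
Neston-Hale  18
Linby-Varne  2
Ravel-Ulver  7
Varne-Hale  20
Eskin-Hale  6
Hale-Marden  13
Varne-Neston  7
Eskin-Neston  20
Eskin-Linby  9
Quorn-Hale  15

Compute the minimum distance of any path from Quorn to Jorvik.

Shortest distances from Quorn:
Quorn: 0
Eskin: 2  (via Quorn)
Hale: 8  (via Eskin)
Neston: 9  (via Quorn)
Linby: 11  (via Eskin)
Ulver: 12  (via Hale)
Varne: 13  (via Linby)
Ravel: 16  (via Eskin)
Jorvik: 20  (via Linby)
Shortest route: Quorn–Eskin–Linby–Jorvik = 20 mi.

20 mi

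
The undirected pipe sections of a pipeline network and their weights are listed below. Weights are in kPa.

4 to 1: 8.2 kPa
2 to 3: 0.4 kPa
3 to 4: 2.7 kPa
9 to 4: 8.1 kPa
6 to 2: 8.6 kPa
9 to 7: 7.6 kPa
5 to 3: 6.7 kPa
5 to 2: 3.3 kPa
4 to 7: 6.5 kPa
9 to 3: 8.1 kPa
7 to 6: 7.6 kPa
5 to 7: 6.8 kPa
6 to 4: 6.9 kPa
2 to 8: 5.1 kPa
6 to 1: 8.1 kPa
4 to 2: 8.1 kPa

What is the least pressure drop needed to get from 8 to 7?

Shortest distances from 8:
8: 0
2: 5.1  (via 8)
3: 5.5  (via 2)
4: 8.2  (via 3)
5: 8.4  (via 2)
9: 13.6  (via 3)
6: 13.7  (via 2)
7: 14.7  (via 4)
Shortest route: 8 → 2 → 3 → 4 → 7 = 14.7 kPa.

14.7 kPa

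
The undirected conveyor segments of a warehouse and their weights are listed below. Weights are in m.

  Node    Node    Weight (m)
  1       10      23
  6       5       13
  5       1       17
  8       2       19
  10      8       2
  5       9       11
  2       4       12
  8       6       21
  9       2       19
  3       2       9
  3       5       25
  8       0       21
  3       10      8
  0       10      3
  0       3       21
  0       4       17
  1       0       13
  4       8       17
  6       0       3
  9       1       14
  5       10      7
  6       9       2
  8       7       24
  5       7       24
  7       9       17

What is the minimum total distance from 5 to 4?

26 m

Running Dijkstra from 5:
5: 0
10: 7  (via 5)
8: 9  (via 10)
0: 10  (via 10)
9: 11  (via 5)
6: 13  (via 5)
3: 15  (via 10)
1: 17  (via 5)
2: 24  (via 3)
7: 24  (via 5)
4: 26  (via 8)
Shortest route: 5 → 10 → 8 → 4 = 26 m.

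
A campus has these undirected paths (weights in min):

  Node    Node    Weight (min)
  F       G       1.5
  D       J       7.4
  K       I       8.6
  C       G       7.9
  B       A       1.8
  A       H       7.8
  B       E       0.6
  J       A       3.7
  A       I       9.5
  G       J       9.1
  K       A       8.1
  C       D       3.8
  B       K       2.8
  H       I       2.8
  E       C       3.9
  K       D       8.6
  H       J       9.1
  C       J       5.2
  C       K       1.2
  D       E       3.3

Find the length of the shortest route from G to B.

Settle nodes by increasing distance from G:
G: 0
F: 1.5  (via G)
C: 7.9  (via G)
J: 9.1  (via G)
K: 9.1  (via C)
D: 11.7  (via C)
E: 11.8  (via C)
B: 11.9  (via K)
Shortest route: G–C–K–B = 11.9 min.

11.9 min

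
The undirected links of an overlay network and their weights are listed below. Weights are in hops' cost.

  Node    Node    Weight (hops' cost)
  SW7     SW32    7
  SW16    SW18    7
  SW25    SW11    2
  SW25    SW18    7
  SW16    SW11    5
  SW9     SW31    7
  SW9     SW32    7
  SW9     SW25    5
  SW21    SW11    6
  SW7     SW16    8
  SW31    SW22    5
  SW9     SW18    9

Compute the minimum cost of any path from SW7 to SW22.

26 hops' cost

Settle nodes by increasing distance from SW7:
SW7: 0
SW32: 7  (via SW7)
SW16: 8  (via SW7)
SW11: 13  (via SW16)
SW9: 14  (via SW32)
SW25: 15  (via SW11)
SW18: 15  (via SW16)
SW21: 19  (via SW11)
SW31: 21  (via SW9)
SW22: 26  (via SW31)
Shortest route: SW7 → SW32 → SW9 → SW31 → SW22 = 26 hops' cost.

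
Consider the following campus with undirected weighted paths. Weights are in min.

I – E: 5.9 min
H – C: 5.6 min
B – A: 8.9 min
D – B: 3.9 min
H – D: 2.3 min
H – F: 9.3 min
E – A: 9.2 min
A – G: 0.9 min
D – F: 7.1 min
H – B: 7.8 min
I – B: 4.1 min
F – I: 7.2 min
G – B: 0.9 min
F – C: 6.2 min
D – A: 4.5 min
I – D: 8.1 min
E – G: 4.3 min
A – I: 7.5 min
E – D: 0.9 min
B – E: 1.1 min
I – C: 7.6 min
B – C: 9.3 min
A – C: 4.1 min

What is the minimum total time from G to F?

10 min

Settle nodes by increasing distance from G:
G: 0
A: 0.9  (via G)
B: 0.9  (via G)
E: 2  (via B)
D: 2.9  (via E)
C: 5  (via A)
I: 5  (via B)
H: 5.2  (via D)
F: 10  (via D)
Shortest route: G–B–E–D–F = 10 min.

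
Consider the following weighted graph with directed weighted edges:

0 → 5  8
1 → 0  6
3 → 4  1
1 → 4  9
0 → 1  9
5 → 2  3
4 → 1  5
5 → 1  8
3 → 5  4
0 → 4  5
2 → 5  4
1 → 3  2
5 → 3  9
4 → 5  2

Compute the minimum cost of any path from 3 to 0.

Shortest distances from 3:
3: 0
4: 1  (via 3)
5: 3  (via 4)
1: 6  (via 4)
2: 6  (via 5)
0: 12  (via 1)
Shortest route: 3 → 4 → 1 → 0 = 12.

12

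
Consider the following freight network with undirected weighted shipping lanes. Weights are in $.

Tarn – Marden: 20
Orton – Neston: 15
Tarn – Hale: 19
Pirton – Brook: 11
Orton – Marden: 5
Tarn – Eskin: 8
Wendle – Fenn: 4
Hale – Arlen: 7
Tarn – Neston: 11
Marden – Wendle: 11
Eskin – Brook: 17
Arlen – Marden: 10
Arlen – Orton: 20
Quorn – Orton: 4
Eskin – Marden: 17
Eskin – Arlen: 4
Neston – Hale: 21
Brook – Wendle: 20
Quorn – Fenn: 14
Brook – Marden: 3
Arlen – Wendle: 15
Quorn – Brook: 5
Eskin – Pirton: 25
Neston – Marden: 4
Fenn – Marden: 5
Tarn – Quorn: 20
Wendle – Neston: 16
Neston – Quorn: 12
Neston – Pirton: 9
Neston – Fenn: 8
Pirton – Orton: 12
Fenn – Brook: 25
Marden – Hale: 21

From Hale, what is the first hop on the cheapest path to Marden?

Candidate routes:
Hale–Arlen–Marden: 7+10 = 17
Hale–Marden: 21 = 21
Hale–Neston–Marden: 21+4 = 25
Cheapest is Hale–Arlen–Marden at $17.
So from Hale the first move is to Arlen.

Arlen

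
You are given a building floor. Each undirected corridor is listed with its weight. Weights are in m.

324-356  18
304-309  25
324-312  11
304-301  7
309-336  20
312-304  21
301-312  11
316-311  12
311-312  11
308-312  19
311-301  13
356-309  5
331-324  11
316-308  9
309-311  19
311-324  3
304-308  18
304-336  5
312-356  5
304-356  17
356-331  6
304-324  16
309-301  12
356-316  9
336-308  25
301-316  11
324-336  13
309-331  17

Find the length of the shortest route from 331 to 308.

24 m

Candidate routes:
331 - 356 - 312 - 308: 6+5+19 = 30
331 - 356 - 316 - 308: 6+9+9 = 24
Cheapest is 331 - 356 - 316 - 308 at 24 m.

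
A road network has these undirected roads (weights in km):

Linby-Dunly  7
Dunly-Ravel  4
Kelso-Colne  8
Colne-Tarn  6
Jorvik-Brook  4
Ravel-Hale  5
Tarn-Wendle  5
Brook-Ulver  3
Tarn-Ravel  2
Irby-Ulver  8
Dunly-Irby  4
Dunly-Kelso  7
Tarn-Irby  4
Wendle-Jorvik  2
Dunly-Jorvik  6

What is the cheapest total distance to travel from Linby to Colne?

Shortest distances from Linby:
Linby: 0
Dunly: 7  (via Linby)
Ravel: 11  (via Dunly)
Irby: 11  (via Dunly)
Jorvik: 13  (via Dunly)
Tarn: 13  (via Ravel)
Kelso: 14  (via Dunly)
Wendle: 15  (via Jorvik)
Hale: 16  (via Ravel)
Brook: 17  (via Jorvik)
Colne: 19  (via Tarn)
Shortest route: Linby–Dunly–Ravel–Tarn–Colne = 19 km.

19 km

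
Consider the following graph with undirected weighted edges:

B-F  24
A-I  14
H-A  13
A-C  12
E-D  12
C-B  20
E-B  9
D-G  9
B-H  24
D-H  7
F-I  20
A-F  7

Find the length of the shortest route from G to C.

Shortest distances from G:
G: 0
D: 9  (via G)
H: 16  (via D)
E: 21  (via D)
A: 29  (via H)
B: 30  (via E)
F: 36  (via A)
C: 41  (via A)
Shortest route: G → D → H → A → C = 41.

41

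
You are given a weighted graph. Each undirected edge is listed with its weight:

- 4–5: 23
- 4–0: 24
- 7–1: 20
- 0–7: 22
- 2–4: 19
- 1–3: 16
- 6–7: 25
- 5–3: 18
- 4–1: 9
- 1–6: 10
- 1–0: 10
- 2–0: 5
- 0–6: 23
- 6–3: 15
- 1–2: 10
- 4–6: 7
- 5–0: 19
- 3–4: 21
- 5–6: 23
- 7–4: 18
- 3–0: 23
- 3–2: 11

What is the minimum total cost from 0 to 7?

Shortest distances from 0:
0: 0
2: 5  (via 0)
1: 10  (via 0)
3: 16  (via 2)
4: 19  (via 1)
5: 19  (via 0)
6: 20  (via 1)
7: 22  (via 0)
Shortest route: 0 → 7 = 22.

22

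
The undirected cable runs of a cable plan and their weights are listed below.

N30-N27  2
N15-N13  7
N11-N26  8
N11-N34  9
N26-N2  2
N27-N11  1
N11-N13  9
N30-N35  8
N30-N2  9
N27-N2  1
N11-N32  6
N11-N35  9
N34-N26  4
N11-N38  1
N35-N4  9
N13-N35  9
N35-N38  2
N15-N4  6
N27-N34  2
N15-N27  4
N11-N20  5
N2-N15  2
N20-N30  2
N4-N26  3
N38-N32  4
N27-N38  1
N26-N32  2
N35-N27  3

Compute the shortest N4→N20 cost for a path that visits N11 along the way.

12

Best N4 to N11: N4–N26–N2–N27–N11 costing 7
Shortest N11→N20: N11–N20 = 5
Total via N11: 7 + 5 = 12.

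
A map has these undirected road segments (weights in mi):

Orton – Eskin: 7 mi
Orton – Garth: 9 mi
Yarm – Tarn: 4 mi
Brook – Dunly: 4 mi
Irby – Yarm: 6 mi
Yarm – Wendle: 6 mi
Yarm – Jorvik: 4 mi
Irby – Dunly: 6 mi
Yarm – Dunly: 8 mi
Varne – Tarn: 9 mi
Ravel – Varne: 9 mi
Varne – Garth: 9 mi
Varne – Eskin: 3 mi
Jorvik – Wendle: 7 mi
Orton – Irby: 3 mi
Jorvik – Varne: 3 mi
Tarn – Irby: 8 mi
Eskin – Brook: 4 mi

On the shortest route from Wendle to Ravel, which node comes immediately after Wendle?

Enumerating some paths:
Wendle → Yarm → Jorvik → Varne → Ravel: 6+4+3+9 = 22
Wendle → Jorvik → Varne → Ravel: 7+3+9 = 19
Wendle → Yarm → Tarn → Varne → Ravel: 6+4+9+9 = 28
The minimum is 19 mi via Wendle → Jorvik → Varne → Ravel.
So from Wendle the first move is to Jorvik.

Jorvik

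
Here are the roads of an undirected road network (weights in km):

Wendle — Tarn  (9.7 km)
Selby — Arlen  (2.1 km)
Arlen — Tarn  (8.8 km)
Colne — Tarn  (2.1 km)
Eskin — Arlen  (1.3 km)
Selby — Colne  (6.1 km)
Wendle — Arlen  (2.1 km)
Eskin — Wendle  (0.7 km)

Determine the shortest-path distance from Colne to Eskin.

9.5 km

Running Dijkstra from Colne:
Colne: 0
Tarn: 2.1  (via Colne)
Selby: 6.1  (via Colne)
Arlen: 8.2  (via Selby)
Eskin: 9.5  (via Arlen)
Shortest route: Colne → Selby → Arlen → Eskin = 9.5 km.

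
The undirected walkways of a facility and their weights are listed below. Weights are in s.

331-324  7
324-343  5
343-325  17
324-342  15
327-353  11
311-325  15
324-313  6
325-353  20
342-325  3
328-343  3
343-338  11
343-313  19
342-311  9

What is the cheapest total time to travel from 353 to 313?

44 s

Enumerating some paths:
353–325–343–324–313: 20+17+5+6 = 48
353–325–342–324–313: 20+3+15+6 = 44
Cheapest is 353–325–342–324–313 at 44 s.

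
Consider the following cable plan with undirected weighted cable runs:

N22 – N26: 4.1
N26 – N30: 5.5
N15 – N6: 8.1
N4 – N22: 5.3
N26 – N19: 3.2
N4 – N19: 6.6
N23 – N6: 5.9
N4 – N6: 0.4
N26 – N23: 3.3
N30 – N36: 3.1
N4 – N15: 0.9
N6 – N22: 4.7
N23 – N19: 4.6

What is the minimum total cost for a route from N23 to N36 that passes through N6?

Best N23 to N6: N23 → N6 costing 5.9
Shortest N6→N36: N6 → N22 → N26 → N30 → N36 = 17.4
Total via N6: 5.9 + 17.4 = 23.3.

23.3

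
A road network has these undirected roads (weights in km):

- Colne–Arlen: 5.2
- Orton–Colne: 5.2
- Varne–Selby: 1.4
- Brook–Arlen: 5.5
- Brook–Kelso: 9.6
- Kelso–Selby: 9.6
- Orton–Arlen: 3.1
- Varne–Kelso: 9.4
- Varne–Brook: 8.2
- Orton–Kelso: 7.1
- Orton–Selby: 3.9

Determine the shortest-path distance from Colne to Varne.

Enumerating some paths:
Colne - Arlen - Orton - Selby - Varne: 5.2+3.1+3.9+1.4 = 13.6
Colne - Orton - Selby - Varne: 5.2+3.9+1.4 = 10.5
Colne - Arlen - Brook - Varne: 5.2+5.5+8.2 = 18.9
The minimum is 10.5 km via Colne - Orton - Selby - Varne.

10.5 km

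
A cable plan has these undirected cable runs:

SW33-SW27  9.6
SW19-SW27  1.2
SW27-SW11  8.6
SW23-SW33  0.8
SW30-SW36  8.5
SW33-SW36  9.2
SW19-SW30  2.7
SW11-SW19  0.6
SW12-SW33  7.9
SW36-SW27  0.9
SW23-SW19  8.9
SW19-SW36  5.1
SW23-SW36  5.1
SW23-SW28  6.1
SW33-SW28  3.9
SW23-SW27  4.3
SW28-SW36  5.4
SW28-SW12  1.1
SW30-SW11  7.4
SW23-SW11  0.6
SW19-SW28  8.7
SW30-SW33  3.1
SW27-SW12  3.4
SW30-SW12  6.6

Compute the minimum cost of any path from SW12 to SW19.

4.6

Enumerating some paths:
SW12 → SW28 → SW33 → SW23 → SW11 → SW19: 1.1+3.9+0.8+0.6+0.6 = 7
SW12 → SW27 → SW19: 3.4+1.2 = 4.6
The minimum is 4.6 via SW12 → SW27 → SW19.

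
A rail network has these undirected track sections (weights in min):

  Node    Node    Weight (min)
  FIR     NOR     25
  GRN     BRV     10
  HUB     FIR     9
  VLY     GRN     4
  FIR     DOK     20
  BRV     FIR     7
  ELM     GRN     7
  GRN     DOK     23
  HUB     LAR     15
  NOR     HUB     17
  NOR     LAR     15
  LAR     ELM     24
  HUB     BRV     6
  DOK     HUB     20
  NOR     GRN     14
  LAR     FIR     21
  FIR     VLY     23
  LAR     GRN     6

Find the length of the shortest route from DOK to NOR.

Candidate routes:
DOK - FIR - NOR: 20+25 = 45
DOK - HUB - NOR: 20+17 = 37
DOK - GRN - LAR - NOR: 23+6+15 = 44
Cheapest is DOK - HUB - NOR at 37 min.

37 min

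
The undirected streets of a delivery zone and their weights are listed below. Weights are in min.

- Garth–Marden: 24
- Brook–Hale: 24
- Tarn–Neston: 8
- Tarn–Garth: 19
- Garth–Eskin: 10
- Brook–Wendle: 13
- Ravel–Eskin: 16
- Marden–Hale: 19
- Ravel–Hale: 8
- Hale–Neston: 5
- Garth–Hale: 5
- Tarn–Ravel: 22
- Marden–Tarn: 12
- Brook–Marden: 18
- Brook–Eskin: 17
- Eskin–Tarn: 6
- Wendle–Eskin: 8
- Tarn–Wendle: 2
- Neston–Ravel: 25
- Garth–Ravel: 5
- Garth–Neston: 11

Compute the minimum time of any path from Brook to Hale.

Settle nodes by increasing distance from Brook:
Brook: 0
Wendle: 13  (via Brook)
Tarn: 15  (via Wendle)
Eskin: 17  (via Brook)
Marden: 18  (via Brook)
Neston: 23  (via Tarn)
Hale: 24  (via Brook)
Shortest route: Brook → Hale = 24 min.

24 min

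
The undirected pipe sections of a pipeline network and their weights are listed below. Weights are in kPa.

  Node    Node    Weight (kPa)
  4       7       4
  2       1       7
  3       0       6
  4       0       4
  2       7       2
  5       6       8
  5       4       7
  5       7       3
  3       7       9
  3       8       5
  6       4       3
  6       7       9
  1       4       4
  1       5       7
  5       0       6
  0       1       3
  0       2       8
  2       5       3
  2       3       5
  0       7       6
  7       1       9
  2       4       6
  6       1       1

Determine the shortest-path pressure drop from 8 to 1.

14 kPa

Enumerating some paths:
8 → 3 → 0 → 1: 5+6+3 = 14
8 → 3 → 0 → 4 → 1: 5+6+4+4 = 19
8 → 3 → 2 → 1: 5+5+7 = 17
The minimum is 14 kPa via 8 → 3 → 0 → 1.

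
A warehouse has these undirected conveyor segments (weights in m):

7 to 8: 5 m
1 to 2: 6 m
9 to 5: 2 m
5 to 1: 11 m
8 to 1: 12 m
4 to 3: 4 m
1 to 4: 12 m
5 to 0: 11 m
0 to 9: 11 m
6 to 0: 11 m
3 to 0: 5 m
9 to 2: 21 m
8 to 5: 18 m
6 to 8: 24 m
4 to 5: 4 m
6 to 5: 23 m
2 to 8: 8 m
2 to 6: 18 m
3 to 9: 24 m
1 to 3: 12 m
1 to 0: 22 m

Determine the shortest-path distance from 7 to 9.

Enumerating some paths:
7 → 8 → 1 → 5 → 9: 5+12+11+2 = 30
7 → 8 → 2 → 1 → 5 → 9: 5+8+6+11+2 = 32
7 → 8 → 2 → 9: 5+8+21 = 34
7 → 8 → 5 → 9: 5+18+2 = 25
Cheapest is 7 → 8 → 5 → 9 at 25 m.

25 m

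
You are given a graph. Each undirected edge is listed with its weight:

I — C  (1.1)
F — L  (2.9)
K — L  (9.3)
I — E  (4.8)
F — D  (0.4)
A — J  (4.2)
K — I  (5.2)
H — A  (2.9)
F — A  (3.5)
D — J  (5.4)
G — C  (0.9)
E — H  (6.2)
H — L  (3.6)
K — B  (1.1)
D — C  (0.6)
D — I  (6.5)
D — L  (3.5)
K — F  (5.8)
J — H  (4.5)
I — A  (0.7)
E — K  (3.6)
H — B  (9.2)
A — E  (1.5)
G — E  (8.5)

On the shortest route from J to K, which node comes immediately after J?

Compare a few routes:
J → D → F → K: 5.4+0.4+5.8 = 11.6
J → A → E → K: 4.2+1.5+3.6 = 9.3
J → A → I → K: 4.2+0.7+5.2 = 10.1
Cheapest is J → A → E → K at 9.3.
So from J the first move is to A.

A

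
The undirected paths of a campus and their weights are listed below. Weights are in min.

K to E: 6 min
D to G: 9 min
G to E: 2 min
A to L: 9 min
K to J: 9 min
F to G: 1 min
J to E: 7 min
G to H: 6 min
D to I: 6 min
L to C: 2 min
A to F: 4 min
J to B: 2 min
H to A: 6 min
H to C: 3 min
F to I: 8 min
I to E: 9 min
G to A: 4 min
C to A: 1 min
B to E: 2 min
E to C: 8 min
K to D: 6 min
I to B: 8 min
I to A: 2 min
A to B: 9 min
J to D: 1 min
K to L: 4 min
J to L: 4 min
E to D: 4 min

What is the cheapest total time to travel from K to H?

Candidate routes:
K - E - G - H: 6+2+6 = 14
K - L - C - H: 4+2+3 = 9
K - L - C - A - H: 4+2+1+6 = 13
Cheapest is K - L - C - H at 9 min.

9 min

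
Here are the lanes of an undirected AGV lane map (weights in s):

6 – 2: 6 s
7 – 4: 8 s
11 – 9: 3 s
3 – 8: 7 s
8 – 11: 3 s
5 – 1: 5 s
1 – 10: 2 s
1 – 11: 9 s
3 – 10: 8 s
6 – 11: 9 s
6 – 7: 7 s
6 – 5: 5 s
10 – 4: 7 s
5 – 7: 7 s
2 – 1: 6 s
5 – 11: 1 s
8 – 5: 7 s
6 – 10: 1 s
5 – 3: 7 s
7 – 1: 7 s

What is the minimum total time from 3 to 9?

11 s

Running Dijkstra from 3:
3: 0
5: 7  (via 3)
8: 7  (via 3)
10: 8  (via 3)
11: 8  (via 5)
6: 9  (via 10)
1: 10  (via 10)
9: 11  (via 11)
Shortest route: 3–5–11–9 = 11 s.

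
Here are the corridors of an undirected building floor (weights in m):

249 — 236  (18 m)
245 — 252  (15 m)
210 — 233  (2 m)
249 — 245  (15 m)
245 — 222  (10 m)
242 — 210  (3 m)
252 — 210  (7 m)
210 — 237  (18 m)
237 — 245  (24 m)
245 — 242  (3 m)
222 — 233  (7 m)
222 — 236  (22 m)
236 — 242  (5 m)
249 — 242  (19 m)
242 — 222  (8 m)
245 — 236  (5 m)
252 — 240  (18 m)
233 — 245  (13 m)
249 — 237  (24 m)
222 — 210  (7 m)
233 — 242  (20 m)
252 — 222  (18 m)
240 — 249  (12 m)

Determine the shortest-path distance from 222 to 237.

Candidate routes:
222–210–237: 7+18 = 25
222–233–210–237: 7+2+18 = 27
222–245–237: 10+24 = 34
222–242–210–237: 8+3+18 = 29
Cheapest is 222–210–237 at 25 m.

25 m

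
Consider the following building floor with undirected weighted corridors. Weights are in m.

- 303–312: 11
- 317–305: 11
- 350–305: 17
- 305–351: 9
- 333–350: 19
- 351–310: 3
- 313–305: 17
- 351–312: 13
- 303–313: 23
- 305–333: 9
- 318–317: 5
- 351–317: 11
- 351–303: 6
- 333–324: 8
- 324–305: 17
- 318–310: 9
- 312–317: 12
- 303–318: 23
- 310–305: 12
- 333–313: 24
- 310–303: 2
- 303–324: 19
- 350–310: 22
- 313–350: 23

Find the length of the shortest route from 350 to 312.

35 m

Compare a few routes:
350–310–303–312: 22+2+11 = 35
350–310–351–312: 22+3+13 = 38
350–305–317–312: 17+11+12 = 40
350–305–351–312: 17+9+13 = 39
Cheapest is 350–310–303–312 at 35 m.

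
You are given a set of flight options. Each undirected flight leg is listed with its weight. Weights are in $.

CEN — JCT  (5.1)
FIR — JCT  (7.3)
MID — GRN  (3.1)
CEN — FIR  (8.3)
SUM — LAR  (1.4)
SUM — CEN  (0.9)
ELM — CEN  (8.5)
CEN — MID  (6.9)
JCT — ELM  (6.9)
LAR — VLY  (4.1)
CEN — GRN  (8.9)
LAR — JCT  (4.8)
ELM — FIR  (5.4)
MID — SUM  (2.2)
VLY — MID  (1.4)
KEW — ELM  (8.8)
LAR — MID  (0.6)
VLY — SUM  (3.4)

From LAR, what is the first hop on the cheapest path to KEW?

SUM

Compare a few routes:
LAR - JCT - ELM - KEW: 4.8+6.9+8.8 = 20.5
LAR - SUM - CEN - ELM - KEW: 1.4+0.9+8.5+8.8 = 19.6
Cheapest is LAR - SUM - CEN - ELM - KEW at $19.6.
So from LAR the first move is to SUM.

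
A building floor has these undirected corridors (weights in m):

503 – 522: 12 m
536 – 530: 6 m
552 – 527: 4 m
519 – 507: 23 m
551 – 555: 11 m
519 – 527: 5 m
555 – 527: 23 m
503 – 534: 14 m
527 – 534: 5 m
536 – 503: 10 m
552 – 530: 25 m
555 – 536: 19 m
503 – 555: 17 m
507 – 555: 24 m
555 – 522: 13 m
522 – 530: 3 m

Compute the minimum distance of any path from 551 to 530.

Running Dijkstra from 551:
551: 0
555: 11  (via 551)
522: 24  (via 555)
530: 27  (via 522)
Shortest route: 551–555–522–530 = 27 m.

27 m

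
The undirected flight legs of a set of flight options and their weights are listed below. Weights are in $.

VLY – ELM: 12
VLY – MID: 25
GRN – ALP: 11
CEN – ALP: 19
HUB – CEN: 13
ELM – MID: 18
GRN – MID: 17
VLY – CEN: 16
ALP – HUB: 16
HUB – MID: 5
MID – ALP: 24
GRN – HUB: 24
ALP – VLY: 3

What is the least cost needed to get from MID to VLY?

Running Dijkstra from MID:
MID: 0
HUB: 5  (via MID)
GRN: 17  (via MID)
ELM: 18  (via MID)
CEN: 18  (via HUB)
ALP: 21  (via HUB)
VLY: 24  (via ALP)
Shortest route: MID–HUB–ALP–VLY = $24.

$24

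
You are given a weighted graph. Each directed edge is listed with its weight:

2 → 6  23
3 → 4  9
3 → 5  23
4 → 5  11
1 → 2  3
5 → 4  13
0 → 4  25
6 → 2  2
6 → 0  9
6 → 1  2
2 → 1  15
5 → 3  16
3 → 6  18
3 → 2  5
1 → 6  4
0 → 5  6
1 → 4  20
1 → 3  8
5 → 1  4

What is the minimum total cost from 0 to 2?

Enumerating some paths:
0–5–1–6–2: 6+4+4+2 = 16
0–5–1–3–2: 6+4+8+5 = 23
0–5–1–2: 6+4+3 = 13
Cheapest is 0–5–1–2 at 13.

13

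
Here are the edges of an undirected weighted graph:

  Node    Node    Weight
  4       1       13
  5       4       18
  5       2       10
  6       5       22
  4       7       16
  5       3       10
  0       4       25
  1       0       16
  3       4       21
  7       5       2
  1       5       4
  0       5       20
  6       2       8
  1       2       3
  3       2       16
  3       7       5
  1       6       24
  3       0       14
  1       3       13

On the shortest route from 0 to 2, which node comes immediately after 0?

1

Candidate routes:
0 → 5 → 1 → 2: 20+4+3 = 27
0 → 1 → 2: 16+3 = 19
The minimum is 19 via 0 → 1 → 2.
So from 0 the first move is to 1.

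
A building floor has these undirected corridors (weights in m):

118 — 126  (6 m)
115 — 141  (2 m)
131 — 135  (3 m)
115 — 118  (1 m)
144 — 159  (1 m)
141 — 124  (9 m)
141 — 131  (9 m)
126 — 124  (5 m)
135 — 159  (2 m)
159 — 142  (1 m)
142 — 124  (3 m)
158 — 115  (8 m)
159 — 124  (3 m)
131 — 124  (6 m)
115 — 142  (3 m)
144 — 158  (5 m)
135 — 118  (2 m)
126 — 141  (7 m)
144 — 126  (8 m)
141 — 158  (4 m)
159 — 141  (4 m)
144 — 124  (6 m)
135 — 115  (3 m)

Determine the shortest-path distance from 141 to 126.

Enumerating some paths:
141 → 115 → 118 → 126: 2+1+6 = 9
141 → 126: 7 = 7
The minimum is 7 m via 141 → 126.

7 m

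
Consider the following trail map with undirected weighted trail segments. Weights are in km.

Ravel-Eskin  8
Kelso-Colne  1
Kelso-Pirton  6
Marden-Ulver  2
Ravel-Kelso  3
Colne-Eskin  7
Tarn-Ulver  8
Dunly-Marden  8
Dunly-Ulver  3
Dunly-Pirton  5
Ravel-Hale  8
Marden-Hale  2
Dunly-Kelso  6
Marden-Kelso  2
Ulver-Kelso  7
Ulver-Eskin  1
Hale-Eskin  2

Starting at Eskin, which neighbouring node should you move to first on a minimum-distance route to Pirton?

Enumerating some paths:
Eskin–Ulver–Marden–Kelso–Pirton: 1+2+2+6 = 11
Eskin–Ulver–Dunly–Pirton: 1+3+5 = 9
Cheapest is Eskin–Ulver–Dunly–Pirton at 9 km.
So from Eskin the first move is to Ulver.

Ulver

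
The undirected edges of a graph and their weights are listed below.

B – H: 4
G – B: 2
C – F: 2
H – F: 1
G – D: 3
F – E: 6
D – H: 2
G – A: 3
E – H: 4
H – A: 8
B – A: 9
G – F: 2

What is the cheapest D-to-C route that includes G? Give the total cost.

7

Shortest D→G: D → G = 3
Best G to C: G → F → C costing 4
Total via G: 3 + 4 = 7.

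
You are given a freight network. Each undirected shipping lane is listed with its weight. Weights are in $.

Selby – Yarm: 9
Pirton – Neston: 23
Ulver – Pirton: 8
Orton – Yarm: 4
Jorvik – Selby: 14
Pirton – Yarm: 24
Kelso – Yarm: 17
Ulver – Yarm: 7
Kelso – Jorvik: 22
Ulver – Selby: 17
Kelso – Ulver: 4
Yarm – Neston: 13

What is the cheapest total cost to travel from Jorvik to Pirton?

$34

Running Dijkstra from Jorvik:
Jorvik: 0
Selby: 14  (via Jorvik)
Kelso: 22  (via Jorvik)
Yarm: 23  (via Selby)
Ulver: 26  (via Kelso)
Orton: 27  (via Yarm)
Pirton: 34  (via Ulver)
Shortest route: Jorvik → Kelso → Ulver → Pirton = $34.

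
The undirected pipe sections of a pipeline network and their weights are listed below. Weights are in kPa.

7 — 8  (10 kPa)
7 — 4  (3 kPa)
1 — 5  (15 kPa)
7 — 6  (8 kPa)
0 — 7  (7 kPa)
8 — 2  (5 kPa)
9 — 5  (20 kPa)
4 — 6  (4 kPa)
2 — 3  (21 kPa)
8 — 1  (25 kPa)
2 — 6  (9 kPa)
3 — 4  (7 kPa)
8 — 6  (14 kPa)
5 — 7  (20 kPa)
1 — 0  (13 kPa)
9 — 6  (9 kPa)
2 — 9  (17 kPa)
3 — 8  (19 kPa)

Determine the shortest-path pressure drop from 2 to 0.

Running Dijkstra from 2:
2: 0
8: 5  (via 2)
6: 9  (via 2)
4: 13  (via 6)
7: 15  (via 8)
9: 17  (via 2)
3: 20  (via 4)
0: 22  (via 7)
Shortest route: 2–8–7–0 = 22 kPa.

22 kPa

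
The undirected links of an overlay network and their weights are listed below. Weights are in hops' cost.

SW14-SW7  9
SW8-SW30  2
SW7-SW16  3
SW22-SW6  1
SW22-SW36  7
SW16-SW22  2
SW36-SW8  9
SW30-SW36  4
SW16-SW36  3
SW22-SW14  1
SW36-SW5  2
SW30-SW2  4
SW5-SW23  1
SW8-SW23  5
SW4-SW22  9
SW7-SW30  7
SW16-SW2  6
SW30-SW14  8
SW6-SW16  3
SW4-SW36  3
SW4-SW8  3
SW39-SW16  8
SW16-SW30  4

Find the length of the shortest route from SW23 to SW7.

Enumerating some paths:
SW23 → SW8 → SW30 → SW16 → SW7: 5+2+4+3 = 14
SW23 → SW5 → SW36 → SW16 → SW7: 1+2+3+3 = 9
The minimum is 9 hops' cost via SW23 → SW5 → SW36 → SW16 → SW7.

9 hops' cost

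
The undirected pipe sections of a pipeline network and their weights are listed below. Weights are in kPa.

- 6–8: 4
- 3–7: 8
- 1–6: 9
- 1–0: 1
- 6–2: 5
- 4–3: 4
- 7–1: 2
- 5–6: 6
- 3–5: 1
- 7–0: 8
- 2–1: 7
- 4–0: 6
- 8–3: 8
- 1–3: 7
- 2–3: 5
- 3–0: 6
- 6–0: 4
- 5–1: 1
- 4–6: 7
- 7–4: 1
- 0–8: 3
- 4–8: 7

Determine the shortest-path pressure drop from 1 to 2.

7 kPa

Running Dijkstra from 1:
1: 0
0: 1  (via 1)
5: 1  (via 1)
3: 2  (via 5)
7: 2  (via 1)
4: 3  (via 7)
8: 4  (via 0)
6: 5  (via 0)
2: 7  (via 1)
Shortest route: 1 → 2 = 7 kPa.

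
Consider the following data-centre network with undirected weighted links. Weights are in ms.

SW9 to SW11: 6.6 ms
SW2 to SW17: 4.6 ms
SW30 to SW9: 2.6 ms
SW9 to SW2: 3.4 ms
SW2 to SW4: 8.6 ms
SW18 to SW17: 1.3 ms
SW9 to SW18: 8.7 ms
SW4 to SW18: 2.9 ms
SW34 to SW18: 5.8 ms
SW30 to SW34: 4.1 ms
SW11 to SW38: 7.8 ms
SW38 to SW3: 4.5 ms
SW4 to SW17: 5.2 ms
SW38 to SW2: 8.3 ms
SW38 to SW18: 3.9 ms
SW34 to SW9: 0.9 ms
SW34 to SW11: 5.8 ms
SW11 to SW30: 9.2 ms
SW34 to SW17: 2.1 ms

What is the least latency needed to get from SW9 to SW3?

12.7 ms

Shortest distances from SW9:
SW9: 0
SW34: 0.9  (via SW9)
SW30: 2.6  (via SW9)
SW17: 3  (via SW34)
SW2: 3.4  (via SW9)
SW18: 4.3  (via SW17)
SW11: 6.6  (via SW9)
SW4: 7.2  (via SW18)
SW38: 8.2  (via SW18)
SW3: 12.7  (via SW38)
Shortest route: SW9–SW34–SW17–SW18–SW38–SW3 = 12.7 ms.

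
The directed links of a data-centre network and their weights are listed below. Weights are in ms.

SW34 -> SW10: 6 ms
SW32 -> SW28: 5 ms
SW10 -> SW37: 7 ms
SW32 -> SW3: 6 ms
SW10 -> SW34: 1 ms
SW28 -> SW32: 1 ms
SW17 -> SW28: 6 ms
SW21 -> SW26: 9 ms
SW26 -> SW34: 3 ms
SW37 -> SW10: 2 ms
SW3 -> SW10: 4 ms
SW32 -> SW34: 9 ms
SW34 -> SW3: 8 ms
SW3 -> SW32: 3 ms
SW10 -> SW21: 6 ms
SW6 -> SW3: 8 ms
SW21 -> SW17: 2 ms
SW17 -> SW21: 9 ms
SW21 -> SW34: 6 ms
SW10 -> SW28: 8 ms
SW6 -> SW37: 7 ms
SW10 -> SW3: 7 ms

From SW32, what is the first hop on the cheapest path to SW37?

Compare a few routes:
SW32 - SW34 - SW3 - SW10 - SW37: 9+8+4+7 = 28
SW32 - SW3 - SW10 - SW37: 6+4+7 = 17
SW32 - SW34 - SW10 - SW37: 9+6+7 = 22
Cheapest is SW32 - SW3 - SW10 - SW37 at 17 ms.
So from SW32 the first move is to SW3.

SW3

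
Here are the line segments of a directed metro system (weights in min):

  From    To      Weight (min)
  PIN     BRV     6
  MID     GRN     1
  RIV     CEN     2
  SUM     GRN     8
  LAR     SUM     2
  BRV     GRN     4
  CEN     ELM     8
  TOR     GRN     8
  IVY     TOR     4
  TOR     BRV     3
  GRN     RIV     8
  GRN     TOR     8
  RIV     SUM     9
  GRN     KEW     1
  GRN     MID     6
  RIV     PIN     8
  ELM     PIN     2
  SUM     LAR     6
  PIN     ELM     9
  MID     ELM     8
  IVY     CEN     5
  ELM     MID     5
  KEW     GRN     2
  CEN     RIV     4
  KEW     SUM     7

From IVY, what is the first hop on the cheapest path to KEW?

TOR

Compare a few routes:
IVY → CEN → ELM → MID → GRN → KEW: 5+8+5+1+1 = 20
IVY → TOR → GRN → KEW: 4+8+1 = 13
IVY → TOR → BRV → GRN → KEW: 4+3+4+1 = 12
The minimum is 12 min via IVY → TOR → BRV → GRN → KEW.
So from IVY the first move is to TOR.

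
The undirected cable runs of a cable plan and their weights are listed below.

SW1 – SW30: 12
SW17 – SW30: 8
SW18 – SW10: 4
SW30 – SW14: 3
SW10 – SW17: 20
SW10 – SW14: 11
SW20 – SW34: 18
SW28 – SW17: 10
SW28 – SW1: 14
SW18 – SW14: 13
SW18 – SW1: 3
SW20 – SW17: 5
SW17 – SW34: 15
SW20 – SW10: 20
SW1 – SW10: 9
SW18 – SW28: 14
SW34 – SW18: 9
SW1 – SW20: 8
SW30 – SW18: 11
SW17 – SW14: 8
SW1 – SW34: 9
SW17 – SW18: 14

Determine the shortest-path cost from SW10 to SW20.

15

Shortest distances from SW10:
SW10: 0
SW18: 4  (via SW10)
SW1: 7  (via SW18)
SW14: 11  (via SW10)
SW34: 13  (via SW18)
SW30: 14  (via SW14)
SW20: 15  (via SW1)
Shortest route: SW10–SW18–SW1–SW20 = 15.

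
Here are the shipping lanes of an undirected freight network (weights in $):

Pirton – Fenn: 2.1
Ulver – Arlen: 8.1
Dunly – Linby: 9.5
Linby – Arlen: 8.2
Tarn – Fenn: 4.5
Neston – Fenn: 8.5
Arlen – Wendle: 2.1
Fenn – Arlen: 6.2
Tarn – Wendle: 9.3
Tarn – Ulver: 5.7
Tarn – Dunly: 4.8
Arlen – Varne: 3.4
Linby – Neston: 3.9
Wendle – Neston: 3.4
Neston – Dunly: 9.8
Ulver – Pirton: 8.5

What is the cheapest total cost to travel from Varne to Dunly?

Shortest distances from Varne:
Varne: 0
Arlen: 3.4  (via Varne)
Wendle: 5.5  (via Arlen)
Neston: 8.9  (via Wendle)
Fenn: 9.6  (via Arlen)
Ulver: 11.5  (via Arlen)
Linby: 11.6  (via Arlen)
Pirton: 11.7  (via Fenn)
Tarn: 14.1  (via Fenn)
Dunly: 18.7  (via Neston)
Shortest route: Varne → Arlen → Wendle → Neston → Dunly = $18.7.

$18.7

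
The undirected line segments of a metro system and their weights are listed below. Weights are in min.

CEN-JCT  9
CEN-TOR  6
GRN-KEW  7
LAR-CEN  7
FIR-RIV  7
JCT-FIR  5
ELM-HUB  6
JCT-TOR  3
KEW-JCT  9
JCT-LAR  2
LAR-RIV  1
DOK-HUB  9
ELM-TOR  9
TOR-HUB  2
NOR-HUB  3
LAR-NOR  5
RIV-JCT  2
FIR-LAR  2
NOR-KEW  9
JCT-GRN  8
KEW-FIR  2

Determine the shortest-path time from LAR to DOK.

16 min

Compare a few routes:
LAR - RIV - JCT - TOR - HUB - DOK: 1+2+3+2+9 = 17
LAR - JCT - TOR - HUB - DOK: 2+3+2+9 = 16
LAR - NOR - HUB - DOK: 5+3+9 = 17
Cheapest is LAR - JCT - TOR - HUB - DOK at 16 min.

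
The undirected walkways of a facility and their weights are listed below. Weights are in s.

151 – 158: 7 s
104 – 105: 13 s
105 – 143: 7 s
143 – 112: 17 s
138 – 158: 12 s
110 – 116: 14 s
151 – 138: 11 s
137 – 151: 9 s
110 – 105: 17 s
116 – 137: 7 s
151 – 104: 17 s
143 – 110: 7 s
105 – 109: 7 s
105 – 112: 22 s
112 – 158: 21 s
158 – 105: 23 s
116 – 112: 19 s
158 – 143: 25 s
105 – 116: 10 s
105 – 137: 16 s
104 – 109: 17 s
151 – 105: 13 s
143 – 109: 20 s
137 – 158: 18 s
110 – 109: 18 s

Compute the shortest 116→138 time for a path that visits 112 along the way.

52 s

Shortest 116→112: 116 → 112 = 19
Best 112 to 138: 112 → 158 → 138 costing 33
Total via 112: 19 + 33 = 52 s.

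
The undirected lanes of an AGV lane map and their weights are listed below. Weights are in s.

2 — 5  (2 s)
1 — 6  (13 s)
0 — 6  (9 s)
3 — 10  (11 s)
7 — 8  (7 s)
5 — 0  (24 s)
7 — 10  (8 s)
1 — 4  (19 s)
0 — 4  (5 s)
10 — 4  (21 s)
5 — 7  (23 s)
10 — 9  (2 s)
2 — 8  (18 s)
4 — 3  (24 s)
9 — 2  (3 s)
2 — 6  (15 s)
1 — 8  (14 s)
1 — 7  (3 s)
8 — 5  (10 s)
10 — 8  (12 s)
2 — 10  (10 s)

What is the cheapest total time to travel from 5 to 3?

Candidate routes:
5 → 2 → 10 → 3: 2+10+11 = 23
5 → 2 → 9 → 10 → 3: 2+3+2+11 = 18
5 → 8 → 10 → 3: 10+12+11 = 33
The minimum is 18 s via 5 → 2 → 9 → 10 → 3.

18 s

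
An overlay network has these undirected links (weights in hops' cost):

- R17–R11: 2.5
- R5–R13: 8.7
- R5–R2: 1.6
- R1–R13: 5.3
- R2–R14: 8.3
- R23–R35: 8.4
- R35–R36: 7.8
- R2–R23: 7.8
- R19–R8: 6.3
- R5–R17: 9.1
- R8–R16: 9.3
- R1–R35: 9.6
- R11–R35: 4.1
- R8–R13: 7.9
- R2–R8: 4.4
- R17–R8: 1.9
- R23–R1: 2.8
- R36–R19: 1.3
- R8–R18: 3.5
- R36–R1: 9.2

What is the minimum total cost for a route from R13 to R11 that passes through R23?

Shortest R13→R23: R13–R1–R23 = 8.1
Best R23 to R11: R23–R35–R11 costing 12.5
Total via R23: 8.1 + 12.5 = 20.6 hops' cost.

20.6 hops' cost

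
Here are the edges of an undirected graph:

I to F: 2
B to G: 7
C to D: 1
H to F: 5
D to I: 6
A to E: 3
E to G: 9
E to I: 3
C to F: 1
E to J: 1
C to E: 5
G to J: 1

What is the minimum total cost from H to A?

13

Candidate routes:
H–F–I–E–A: 5+2+3+3 = 13
H–F–C–D–I–E–A: 5+1+1+6+3+3 = 19
H–F–I–D–C–E–A: 5+2+6+1+5+3 = 22
H–F–C–E–A: 5+1+5+3 = 14
Cheapest is H–F–I–E–A at 13.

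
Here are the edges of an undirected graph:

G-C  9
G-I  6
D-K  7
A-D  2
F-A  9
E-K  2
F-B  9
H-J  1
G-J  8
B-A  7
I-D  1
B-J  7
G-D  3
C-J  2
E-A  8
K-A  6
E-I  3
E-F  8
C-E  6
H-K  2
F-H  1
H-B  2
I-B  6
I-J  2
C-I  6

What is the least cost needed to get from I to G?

4

Compare a few routes:
I - D - G: 1+3 = 4
I - J - G: 2+8 = 10
I - G: 6 = 6
The minimum is 4 via I - D - G.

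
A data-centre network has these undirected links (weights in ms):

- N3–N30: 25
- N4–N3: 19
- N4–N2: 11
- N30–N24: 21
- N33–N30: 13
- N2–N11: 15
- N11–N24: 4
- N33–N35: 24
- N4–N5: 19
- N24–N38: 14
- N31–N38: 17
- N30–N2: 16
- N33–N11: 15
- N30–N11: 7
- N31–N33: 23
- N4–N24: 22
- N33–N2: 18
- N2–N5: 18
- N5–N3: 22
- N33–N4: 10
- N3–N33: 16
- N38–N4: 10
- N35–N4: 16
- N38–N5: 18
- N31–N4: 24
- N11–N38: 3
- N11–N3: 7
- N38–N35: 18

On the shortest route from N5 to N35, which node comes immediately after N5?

N4

Enumerating some paths:
N5–N4–N35: 19+16 = 35
N5–N38–N35: 18+18 = 36
The minimum is 35 ms via N5–N4–N35.
So from N5 the first move is to N4.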